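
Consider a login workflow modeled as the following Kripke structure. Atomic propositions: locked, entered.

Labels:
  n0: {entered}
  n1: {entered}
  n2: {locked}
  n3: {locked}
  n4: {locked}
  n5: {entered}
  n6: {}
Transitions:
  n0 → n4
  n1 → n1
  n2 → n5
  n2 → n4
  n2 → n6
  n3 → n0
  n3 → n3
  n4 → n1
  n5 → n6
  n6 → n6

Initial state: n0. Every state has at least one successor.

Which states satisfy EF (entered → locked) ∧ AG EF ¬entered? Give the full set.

{n5, n6}

States satisfying entered → locked: {n2, n3, n4, n6}.
States satisfying EF (entered → locked): {n0, n2, n3, n4, n5, n6}.
States satisfying EF ¬entered: {n0, n2, n3, n4, n5, n6}.
States satisfying AG EF ¬entered: {n5, n6}.
States satisfying EF (entered → locked) ∧ AG EF ¬entered: {n5, n6}.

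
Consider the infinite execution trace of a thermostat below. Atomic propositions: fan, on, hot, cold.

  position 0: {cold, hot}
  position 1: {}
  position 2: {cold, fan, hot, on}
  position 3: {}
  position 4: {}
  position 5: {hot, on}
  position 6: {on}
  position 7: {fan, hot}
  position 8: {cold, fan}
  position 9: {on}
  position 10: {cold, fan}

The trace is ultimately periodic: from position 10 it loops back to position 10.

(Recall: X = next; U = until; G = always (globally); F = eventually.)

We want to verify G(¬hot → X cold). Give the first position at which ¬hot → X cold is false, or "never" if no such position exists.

3

Check ¬hot → X cold at each position in order: 0 ✓, 1 ✓, 2 ✓.
At position 3 the labels are {} and the next position 4 has {}, so ¬hot → X cold is false there. This is the first violation.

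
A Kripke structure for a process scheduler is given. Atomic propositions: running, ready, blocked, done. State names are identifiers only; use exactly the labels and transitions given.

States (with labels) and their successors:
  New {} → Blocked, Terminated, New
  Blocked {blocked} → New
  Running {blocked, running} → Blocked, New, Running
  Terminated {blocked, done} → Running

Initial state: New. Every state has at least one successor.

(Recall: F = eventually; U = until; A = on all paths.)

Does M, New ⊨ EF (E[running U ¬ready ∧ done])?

States satisfying E[running U ¬ready ∧ done]: {Terminated}.
States satisfying EF (E[running U ¬ready ∧ done]): {New, Blocked, Running, Terminated}.
Some path from New reaches a state where E[running U ¬ready ∧ done] holds.
New ∈ Sat(EF (E[running U ¬ready ∧ done])).

Yes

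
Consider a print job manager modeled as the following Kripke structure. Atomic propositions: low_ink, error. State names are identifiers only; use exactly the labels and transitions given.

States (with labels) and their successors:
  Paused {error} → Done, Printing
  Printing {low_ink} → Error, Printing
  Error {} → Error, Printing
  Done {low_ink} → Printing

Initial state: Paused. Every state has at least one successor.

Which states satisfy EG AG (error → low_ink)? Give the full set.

{Printing, Error, Done}

States satisfying AG (error → low_ink): {Printing, Error, Done}.
States satisfying EG AG (error → low_ink): {Printing, Error, Done}.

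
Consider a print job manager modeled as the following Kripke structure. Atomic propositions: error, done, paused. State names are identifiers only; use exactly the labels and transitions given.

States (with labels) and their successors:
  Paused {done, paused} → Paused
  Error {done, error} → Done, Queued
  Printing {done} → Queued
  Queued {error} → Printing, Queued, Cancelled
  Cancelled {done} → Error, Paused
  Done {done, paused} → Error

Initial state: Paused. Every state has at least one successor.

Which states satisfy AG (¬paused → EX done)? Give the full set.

{Paused}

States satisfying ¬paused → EX done: {Paused, Error, Queued, Cancelled, Done}.
States satisfying AG (¬paused → EX done): {Paused}.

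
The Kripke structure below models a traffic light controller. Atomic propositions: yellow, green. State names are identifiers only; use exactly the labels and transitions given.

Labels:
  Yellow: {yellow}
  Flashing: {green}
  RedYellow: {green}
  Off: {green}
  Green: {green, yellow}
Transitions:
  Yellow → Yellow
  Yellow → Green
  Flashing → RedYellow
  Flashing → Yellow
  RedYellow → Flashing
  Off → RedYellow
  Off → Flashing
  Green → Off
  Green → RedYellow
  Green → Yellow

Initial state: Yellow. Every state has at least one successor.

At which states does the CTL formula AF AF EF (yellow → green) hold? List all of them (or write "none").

{Yellow, Flashing, RedYellow, Off, Green}

States satisfying AF EF (yellow → green): {Yellow, Flashing, RedYellow, Off, Green}.
States satisfying AF AF EF (yellow → green): {Yellow, Flashing, RedYellow, Off, Green}.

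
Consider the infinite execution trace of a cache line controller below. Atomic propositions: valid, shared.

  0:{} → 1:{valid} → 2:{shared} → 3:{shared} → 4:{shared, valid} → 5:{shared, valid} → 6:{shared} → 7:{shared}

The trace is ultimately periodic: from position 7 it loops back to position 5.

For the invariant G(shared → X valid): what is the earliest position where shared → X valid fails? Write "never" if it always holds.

2

Check shared → X valid at each position in order: 0 ✓, 1 ✓.
At position 2 the labels are {shared} and the next position 3 has {shared}, so shared → X valid is false there. This is the first violation.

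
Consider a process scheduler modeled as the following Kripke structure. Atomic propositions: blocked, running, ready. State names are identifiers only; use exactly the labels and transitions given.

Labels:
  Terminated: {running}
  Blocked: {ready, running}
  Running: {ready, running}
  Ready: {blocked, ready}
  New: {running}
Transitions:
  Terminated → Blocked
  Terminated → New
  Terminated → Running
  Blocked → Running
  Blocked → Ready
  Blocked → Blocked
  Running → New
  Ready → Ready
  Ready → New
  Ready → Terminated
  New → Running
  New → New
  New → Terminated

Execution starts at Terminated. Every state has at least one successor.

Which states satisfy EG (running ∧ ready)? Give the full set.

{Blocked}

States satisfying running ∧ ready: {Blocked, Running}.
States satisfying EG (running ∧ ready): {Blocked}.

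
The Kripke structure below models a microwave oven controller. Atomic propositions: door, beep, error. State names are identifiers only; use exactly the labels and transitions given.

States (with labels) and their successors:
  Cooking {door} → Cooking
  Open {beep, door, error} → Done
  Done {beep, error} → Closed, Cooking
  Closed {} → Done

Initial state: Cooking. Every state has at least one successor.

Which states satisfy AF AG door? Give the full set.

States satisfying AG door: {Cooking}.
States satisfying AF AG door: {Cooking}.

{Cooking}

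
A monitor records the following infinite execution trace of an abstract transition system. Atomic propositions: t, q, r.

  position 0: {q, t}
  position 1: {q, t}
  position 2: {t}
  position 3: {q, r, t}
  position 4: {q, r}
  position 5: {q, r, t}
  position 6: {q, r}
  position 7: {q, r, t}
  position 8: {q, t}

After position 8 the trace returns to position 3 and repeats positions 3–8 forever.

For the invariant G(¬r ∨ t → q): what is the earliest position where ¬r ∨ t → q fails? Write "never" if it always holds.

2

Check ¬r ∨ t → q at each position in order: 0 ✓, 1 ✓.
At position 2 the labels are {t}, so ¬r ∨ t → q is false there. This is the first violation.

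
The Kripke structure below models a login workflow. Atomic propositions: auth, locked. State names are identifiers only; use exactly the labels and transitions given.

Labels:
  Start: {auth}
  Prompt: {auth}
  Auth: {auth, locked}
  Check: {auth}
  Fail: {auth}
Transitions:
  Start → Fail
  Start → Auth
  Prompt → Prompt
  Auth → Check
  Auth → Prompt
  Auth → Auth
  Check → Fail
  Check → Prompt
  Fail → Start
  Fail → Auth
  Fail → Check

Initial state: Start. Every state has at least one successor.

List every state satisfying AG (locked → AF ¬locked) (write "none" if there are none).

States satisfying locked → AF ¬locked: {Start, Prompt, Check, Fail}.
States satisfying AG (locked → AF ¬locked): {Prompt}.

{Prompt}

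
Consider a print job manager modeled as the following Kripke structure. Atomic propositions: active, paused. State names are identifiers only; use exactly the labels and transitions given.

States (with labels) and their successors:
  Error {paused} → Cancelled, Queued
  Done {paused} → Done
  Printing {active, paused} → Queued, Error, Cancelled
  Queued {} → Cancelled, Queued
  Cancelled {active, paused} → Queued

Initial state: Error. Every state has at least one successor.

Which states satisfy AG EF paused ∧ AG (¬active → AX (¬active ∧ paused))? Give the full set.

States satisfying EF paused: {Error, Done, Printing, Queued, Cancelled}.
States satisfying AG EF paused: {Error, Done, Printing, Queued, Cancelled}.
States satisfying ¬active → AX (¬active ∧ paused): {Done, Printing, Cancelled}.
States satisfying AG (¬active → AX (¬active ∧ paused)): {Done}.
States satisfying AG EF paused ∧ AG (¬active → AX (¬active ∧ paused)): {Done}.

{Done}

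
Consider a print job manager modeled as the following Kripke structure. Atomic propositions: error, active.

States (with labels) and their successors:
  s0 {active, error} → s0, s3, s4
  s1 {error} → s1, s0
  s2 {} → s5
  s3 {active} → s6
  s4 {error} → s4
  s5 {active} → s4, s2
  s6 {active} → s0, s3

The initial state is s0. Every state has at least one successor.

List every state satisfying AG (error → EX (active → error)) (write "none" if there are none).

{s0, s1, s2, s3, s4, s5, s6}

States satisfying error → EX (active → error): {s0, s1, s2, s3, s4, s5, s6}.
States satisfying AG (error → EX (active → error)): {s0, s1, s2, s3, s4, s5, s6}.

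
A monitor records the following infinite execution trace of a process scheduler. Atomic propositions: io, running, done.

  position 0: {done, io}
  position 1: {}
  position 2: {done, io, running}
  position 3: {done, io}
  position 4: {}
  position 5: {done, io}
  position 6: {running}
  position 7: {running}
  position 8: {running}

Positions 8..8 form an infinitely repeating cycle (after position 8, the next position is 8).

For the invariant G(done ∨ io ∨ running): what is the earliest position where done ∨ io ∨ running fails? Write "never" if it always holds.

Check done ∨ io ∨ running at each position in order: 0 ✓.
At position 1 the labels are {}, so done ∨ io ∨ running is false there. This is the first violation.

1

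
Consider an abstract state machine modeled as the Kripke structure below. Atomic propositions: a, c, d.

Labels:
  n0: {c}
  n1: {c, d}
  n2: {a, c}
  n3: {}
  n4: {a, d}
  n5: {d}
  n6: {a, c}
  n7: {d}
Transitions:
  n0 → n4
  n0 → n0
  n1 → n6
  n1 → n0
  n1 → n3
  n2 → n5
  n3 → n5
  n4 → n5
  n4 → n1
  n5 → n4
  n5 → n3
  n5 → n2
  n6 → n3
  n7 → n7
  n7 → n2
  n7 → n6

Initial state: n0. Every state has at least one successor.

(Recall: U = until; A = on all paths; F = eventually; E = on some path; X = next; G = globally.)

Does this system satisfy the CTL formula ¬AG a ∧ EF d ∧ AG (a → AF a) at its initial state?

States satisfying a: {n2, n4, n6}.
States satisfying AG a: ∅.
States satisfying ¬AG a: {n0, n1, n2, n3, n4, n5, n6, n7}.
States satisfying d: {n1, n4, n5, n7}.
States satisfying EF d: {n0, n1, n2, n3, n4, n5, n6, n7}.
States satisfying a → AF a: {n0, n1, n2, n3, n4, n5, n6, n7}.
States satisfying AG (a → AF a): {n0, n1, n2, n3, n4, n5, n6, n7}.
States satisfying EF d ∧ AG (a → AF a): {n0, n1, n2, n3, n4, n5, n6, n7}.
States satisfying ¬AG a ∧ EF d ∧ AG (a → AF a): {n0, n1, n2, n3, n4, n5, n6, n7}.
n0 ∈ Sat(¬AG a ∧ EF d ∧ AG (a → AF a)).

Holds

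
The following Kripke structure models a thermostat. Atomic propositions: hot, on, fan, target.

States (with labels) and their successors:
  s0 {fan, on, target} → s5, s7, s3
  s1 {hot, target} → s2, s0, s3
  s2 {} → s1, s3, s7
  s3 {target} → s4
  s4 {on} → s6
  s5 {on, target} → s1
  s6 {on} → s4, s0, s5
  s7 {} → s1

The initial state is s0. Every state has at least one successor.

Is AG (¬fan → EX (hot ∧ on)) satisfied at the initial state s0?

States satisfying ¬fan → EX (hot ∧ on): {s0}.
States satisfying AG (¬fan → EX (hot ∧ on)): ∅.
s1 is reachable from s0 and violates ¬fan → EX (hot ∧ on), so AG fails at s0.
s0 ∉ Sat(AG (¬fan → EX (hot ∧ on))).

Violated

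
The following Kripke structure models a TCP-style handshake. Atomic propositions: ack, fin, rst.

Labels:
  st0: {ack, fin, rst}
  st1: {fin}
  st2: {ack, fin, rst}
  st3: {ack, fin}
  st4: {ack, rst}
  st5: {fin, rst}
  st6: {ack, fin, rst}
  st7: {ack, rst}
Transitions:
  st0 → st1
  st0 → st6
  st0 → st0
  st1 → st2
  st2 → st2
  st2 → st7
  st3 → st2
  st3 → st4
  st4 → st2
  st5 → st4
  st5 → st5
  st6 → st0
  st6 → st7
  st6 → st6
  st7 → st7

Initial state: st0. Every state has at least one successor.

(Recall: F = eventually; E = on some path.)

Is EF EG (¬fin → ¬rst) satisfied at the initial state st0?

States satisfying EG (¬fin → ¬rst): {st0, st1, st2, st3, st5, st6}.
States satisfying EF EG (¬fin → ¬rst): {st0, st1, st2, st3, st4, st5, st6}.
Some path from st0 reaches a state where EG (¬fin → ¬rst) holds.
st0 ∈ Sat(EF EG (¬fin → ¬rst)).

Yes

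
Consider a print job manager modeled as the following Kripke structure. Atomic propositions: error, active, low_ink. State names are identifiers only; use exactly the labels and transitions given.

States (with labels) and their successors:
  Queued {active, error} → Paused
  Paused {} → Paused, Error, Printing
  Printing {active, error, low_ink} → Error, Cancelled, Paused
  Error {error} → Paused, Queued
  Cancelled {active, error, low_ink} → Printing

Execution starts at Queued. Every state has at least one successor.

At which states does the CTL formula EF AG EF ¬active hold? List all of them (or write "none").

States satisfying AG EF ¬active: {Queued, Paused, Printing, Error, Cancelled}.
States satisfying EF AG EF ¬active: {Queued, Paused, Printing, Error, Cancelled}.

{Queued, Paused, Printing, Error, Cancelled}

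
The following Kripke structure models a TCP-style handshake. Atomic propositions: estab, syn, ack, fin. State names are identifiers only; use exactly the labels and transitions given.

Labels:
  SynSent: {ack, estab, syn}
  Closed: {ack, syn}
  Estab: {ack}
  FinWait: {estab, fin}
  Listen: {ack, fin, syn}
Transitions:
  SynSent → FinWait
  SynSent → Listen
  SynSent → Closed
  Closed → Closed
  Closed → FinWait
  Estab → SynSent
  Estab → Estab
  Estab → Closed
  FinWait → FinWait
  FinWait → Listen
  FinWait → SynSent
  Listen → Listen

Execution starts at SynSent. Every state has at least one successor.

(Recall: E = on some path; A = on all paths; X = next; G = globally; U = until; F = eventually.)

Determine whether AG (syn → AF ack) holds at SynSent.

States satisfying syn → AF ack: {SynSent, Closed, Estab, FinWait, Listen}.
States satisfying AG (syn → AF ack): {SynSent, Closed, Estab, FinWait, Listen}.
Every state reachable from SynSent satisfies syn → AF ack.
SynSent ∈ Sat(AG (syn → AF ack)).

Satisfied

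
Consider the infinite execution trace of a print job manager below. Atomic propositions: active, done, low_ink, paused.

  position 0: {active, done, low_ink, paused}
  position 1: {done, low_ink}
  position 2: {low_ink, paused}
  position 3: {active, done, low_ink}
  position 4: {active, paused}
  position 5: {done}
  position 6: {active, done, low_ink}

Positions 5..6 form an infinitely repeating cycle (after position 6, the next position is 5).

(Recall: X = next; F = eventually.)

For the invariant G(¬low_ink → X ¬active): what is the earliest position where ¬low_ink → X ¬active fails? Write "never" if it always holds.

Check ¬low_ink → X ¬active at each position in order: 0 ✓, 1 ✓, 2 ✓, 3 ✓, 4 ✓.
At position 5 the labels are {done} and the next position 6 has {active, done, low_ink}, so ¬low_ink → X ¬active is false there. This is the first violation.

5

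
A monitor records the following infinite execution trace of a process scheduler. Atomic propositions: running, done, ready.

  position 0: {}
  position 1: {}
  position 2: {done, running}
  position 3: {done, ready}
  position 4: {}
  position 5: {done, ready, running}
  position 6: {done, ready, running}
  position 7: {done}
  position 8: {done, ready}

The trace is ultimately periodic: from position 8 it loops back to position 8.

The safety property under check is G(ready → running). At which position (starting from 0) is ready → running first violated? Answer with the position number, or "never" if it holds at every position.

3

Check ready → running at each position in order: 0 ✓, 1 ✓, 2 ✓.
At position 3 the labels are {done, ready}, so ready → running is false there. This is the first violation.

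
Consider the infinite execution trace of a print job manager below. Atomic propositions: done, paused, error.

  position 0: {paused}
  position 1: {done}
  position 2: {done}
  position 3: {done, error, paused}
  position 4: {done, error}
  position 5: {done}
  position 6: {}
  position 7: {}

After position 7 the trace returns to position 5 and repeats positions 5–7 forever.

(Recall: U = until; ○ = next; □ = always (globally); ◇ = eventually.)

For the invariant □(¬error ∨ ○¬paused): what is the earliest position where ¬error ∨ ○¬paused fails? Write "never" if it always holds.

¬error ∨ ○¬paused holds at every position 0..7, and those are all the positions the trace ever visits, so the invariant □(¬error ∨ ○¬paused) is never violated.

never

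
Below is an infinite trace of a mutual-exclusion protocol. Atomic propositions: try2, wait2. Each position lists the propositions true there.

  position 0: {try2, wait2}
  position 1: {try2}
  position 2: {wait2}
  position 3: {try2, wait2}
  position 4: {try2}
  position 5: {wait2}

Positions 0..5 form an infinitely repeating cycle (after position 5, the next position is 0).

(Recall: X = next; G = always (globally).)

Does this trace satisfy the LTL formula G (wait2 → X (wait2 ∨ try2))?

Satisfied

wait2 → X (wait2 ∨ try2) holds at every position 0..5, and those are all positions ever visited, so G (wait2 → X (wait2 ∨ try2)) holds.
Positions where wait2 holds: 0, 2, 3, 5.
Check X (wait2 ∨ try2) at each: 0→ok, 2→ok, 3→ok, 5→ok.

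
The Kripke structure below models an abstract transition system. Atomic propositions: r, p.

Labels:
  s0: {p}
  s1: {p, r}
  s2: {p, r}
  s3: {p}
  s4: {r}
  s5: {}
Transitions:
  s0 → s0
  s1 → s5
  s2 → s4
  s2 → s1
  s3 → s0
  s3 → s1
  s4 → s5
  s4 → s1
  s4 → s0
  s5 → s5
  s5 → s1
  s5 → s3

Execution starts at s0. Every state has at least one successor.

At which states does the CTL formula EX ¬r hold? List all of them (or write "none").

{s0, s1, s3, s4, s5}

States satisfying ¬r: {s0, s3, s5}.
States satisfying EX ¬r: {s0, s1, s3, s4, s5}.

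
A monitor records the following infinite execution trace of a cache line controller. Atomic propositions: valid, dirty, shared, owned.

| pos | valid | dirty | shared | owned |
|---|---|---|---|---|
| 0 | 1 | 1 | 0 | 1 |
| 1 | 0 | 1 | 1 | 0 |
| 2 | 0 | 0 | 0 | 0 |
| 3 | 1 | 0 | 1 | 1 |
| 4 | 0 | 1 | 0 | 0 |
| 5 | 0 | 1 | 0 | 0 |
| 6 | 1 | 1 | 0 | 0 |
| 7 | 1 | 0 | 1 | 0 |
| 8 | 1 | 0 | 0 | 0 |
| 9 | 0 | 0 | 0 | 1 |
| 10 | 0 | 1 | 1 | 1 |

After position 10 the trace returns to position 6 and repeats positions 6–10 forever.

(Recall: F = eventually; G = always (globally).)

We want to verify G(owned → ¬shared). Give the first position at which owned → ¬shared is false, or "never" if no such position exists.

Check owned → ¬shared at each position in order: 0 ✓, 1 ✓, 2 ✓.
At position 3 the labels are {owned, shared, valid}, so owned → ¬shared is false there. This is the first violation.

3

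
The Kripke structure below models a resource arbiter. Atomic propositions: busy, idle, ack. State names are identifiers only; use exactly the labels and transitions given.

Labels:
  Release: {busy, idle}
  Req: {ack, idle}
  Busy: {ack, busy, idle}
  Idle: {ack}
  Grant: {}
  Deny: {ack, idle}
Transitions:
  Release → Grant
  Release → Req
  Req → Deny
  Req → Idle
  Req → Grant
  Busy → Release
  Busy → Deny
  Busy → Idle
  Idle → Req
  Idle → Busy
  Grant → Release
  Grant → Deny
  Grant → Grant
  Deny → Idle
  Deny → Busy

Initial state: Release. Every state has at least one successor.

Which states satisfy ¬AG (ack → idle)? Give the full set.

States satisfying ack → idle: {Release, Req, Busy, Grant, Deny}.
States satisfying AG (ack → idle): ∅.
States satisfying ¬AG (ack → idle): {Release, Req, Busy, Idle, Grant, Deny}.

{Release, Req, Busy, Idle, Grant, Deny}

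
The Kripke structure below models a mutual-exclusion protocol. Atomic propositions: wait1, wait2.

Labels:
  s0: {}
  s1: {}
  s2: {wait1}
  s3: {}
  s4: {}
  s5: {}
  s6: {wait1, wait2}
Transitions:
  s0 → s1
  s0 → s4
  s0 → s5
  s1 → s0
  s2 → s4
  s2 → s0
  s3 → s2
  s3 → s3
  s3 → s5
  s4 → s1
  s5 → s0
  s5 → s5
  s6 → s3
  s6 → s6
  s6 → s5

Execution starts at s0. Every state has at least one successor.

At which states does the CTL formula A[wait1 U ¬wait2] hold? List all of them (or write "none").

{s0, s1, s2, s3, s4, s5}

States satisfying wait1: {s2, s6}.
States satisfying ¬wait2: {s0, s1, s2, s3, s4, s5}.
States satisfying A[wait1 U ¬wait2]: {s0, s1, s2, s3, s4, s5}.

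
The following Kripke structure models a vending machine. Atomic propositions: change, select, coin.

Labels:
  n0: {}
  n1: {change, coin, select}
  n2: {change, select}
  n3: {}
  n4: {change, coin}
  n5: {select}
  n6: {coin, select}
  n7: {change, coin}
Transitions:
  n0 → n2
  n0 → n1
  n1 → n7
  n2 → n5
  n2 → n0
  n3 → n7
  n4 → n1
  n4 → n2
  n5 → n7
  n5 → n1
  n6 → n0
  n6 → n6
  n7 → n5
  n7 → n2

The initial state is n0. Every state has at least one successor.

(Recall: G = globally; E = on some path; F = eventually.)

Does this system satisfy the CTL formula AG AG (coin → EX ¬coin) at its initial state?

No

States satisfying AG (coin → EX ¬coin): ∅.
States satisfying AG AG (coin → EX ¬coin): ∅.
n0 is reachable from n0 and violates AG (coin → EX ¬coin), so AG fails at n0.
n0 ∉ Sat(AG AG (coin → EX ¬coin)).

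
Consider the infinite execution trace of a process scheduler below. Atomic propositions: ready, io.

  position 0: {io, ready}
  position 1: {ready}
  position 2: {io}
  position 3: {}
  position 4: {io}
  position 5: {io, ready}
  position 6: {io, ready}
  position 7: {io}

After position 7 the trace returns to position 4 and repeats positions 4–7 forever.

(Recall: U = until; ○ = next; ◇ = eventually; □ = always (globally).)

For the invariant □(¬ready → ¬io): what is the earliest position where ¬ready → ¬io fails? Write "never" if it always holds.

2

Check ¬ready → ¬io at each position in order: 0 ✓, 1 ✓.
At position 2 the labels are {io}, so ¬ready → ¬io is false there. This is the first violation.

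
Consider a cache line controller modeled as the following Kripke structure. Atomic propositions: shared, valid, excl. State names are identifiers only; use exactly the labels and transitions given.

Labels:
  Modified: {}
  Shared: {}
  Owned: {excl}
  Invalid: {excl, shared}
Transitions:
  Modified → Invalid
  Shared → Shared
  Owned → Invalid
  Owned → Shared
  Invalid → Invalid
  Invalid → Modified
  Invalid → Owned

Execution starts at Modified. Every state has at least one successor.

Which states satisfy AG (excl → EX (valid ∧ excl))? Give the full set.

States satisfying excl → EX (valid ∧ excl): {Modified, Shared}.
States satisfying AG (excl → EX (valid ∧ excl)): {Shared}.

{Shared}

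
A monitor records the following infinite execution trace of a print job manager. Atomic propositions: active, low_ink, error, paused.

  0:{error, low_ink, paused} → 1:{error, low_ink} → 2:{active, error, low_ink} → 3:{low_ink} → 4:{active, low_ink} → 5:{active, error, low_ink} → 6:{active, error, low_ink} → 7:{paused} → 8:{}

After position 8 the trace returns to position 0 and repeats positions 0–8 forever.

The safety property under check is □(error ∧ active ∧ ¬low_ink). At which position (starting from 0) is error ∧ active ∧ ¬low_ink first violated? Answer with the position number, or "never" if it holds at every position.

At position 0 the labels are {error, low_ink, paused}, so error ∧ active ∧ ¬low_ink is false there. This is the first violation.

0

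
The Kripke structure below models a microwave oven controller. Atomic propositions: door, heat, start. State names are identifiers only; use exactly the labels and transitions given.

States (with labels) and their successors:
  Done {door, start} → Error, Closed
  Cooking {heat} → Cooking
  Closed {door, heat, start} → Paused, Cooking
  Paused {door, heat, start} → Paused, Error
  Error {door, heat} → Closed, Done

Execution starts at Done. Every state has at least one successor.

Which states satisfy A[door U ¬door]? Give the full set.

States satisfying door: {Done, Closed, Paused, Error}.
States satisfying ¬door: {Cooking}.
States satisfying A[door U ¬door]: {Cooking}.

{Cooking}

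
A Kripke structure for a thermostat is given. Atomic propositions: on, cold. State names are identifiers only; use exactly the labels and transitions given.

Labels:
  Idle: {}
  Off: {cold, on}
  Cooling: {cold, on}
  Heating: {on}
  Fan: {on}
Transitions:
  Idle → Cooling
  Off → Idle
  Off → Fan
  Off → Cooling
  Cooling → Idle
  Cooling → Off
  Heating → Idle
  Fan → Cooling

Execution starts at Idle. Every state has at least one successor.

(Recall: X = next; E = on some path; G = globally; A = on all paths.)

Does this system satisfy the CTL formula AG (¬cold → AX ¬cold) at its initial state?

States satisfying ¬cold → AX ¬cold: {Off, Cooling, Heating}.
States satisfying AG (¬cold → AX ¬cold): ∅.
Fan is reachable from Idle and violates ¬cold → AX ¬cold, so AG fails at Idle.
Idle ∉ Sat(AG (¬cold → AX ¬cold)).

Does not hold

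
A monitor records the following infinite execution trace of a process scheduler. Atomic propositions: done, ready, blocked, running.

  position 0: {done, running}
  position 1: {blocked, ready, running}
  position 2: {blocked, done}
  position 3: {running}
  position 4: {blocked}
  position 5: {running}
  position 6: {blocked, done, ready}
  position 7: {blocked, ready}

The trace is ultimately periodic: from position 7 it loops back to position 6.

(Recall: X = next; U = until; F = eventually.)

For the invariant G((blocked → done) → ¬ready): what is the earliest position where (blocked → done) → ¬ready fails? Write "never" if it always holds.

Check (blocked → done) → ¬ready at each position in order: 0 ✓, 1 ✓, 2 ✓, 3 ✓, 4 ✓, 5 ✓.
At position 6 the labels are {blocked, done, ready}, so (blocked → done) → ¬ready is false there. This is the first violation.

6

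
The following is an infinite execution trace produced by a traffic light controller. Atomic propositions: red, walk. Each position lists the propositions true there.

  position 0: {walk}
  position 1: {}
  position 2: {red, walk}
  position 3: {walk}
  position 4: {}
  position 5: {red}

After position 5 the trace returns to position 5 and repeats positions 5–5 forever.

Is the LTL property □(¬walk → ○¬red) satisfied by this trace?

¬walk → ○¬red must hold at every position from 0 onward. It fails at position 1, so □(¬walk → ○¬red) is false.
Positions where ¬walk holds: 1, 4, 5.
Check ○¬red at each: 1→fails, 4→fails, 5→fails.

Violated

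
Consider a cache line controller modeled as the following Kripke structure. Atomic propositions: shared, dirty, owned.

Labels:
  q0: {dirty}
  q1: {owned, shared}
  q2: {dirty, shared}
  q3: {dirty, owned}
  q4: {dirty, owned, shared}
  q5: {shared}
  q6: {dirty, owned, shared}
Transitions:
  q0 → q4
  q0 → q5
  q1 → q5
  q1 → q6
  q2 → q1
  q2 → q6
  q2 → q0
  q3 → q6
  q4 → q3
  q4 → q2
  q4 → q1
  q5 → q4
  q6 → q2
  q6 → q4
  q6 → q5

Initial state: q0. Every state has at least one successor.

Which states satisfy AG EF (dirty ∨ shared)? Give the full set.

{q0, q1, q2, q3, q4, q5, q6}

States satisfying EF (dirty ∨ shared): {q0, q1, q2, q3, q4, q5, q6}.
States satisfying AG EF (dirty ∨ shared): {q0, q1, q2, q3, q4, q5, q6}.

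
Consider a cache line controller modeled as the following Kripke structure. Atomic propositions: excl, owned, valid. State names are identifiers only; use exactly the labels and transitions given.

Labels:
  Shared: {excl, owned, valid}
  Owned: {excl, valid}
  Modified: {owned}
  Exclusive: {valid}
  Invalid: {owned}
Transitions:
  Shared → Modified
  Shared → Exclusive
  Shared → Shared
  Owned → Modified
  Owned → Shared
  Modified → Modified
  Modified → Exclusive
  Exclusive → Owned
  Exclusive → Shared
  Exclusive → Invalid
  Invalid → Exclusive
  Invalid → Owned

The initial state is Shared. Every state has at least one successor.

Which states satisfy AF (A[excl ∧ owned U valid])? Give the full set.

{Shared, Owned, Exclusive, Invalid}

States satisfying A[excl ∧ owned U valid]: {Shared, Owned, Exclusive}.
States satisfying AF (A[excl ∧ owned U valid]): {Shared, Owned, Exclusive, Invalid}.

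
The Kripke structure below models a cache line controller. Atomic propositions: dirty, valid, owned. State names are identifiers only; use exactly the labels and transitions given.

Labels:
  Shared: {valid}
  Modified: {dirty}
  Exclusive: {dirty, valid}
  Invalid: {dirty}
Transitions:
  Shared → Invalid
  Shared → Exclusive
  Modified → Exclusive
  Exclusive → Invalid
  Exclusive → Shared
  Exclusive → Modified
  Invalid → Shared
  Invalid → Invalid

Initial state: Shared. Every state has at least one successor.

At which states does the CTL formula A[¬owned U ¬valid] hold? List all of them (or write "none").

{Modified, Invalid}

States satisfying ¬owned: {Shared, Modified, Exclusive, Invalid}.
States satisfying ¬valid: {Modified, Invalid}.
States satisfying A[¬owned U ¬valid]: {Modified, Invalid}.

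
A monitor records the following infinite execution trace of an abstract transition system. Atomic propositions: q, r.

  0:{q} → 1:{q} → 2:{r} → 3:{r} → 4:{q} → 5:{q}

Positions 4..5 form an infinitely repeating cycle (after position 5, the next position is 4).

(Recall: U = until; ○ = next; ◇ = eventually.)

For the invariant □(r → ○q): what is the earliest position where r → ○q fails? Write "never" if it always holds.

Check r → ○q at each position in order: 0 ✓, 1 ✓.
At position 2 the labels are {r} and the next position 3 has {r}, so r → ○q is false there. This is the first violation.

2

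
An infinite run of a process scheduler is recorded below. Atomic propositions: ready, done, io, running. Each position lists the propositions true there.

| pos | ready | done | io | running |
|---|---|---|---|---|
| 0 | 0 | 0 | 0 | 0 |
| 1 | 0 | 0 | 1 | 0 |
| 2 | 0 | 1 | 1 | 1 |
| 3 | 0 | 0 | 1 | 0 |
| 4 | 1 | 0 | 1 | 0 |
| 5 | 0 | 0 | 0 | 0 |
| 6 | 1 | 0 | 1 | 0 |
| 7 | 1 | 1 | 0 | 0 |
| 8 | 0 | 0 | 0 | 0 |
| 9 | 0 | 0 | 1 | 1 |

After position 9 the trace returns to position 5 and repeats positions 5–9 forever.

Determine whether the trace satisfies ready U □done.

Walking from position 0: at position 0, □done has not yet held and ready fails, so ready U □done is false.

Does not hold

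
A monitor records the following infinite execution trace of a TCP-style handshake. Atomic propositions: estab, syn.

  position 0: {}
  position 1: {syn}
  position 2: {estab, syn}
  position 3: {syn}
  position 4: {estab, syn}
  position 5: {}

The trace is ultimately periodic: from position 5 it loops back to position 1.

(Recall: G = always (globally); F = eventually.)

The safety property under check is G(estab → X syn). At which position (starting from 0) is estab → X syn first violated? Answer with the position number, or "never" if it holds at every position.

4

Check estab → X syn at each position in order: 0 ✓, 1 ✓, 2 ✓, 3 ✓.
At position 4 the labels are {estab, syn} and the next position 5 has {}, so estab → X syn is false there. This is the first violation.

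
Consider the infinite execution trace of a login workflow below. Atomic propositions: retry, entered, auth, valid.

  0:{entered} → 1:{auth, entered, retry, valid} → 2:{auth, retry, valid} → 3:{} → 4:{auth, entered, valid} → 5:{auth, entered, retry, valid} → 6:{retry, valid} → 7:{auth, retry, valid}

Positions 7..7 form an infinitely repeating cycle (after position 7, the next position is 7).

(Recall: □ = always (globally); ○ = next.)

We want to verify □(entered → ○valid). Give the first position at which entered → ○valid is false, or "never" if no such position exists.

entered → ○valid holds at every position 0..7, and those are all the positions the trace ever visits, so the invariant □(entered → ○valid) is never violated.

never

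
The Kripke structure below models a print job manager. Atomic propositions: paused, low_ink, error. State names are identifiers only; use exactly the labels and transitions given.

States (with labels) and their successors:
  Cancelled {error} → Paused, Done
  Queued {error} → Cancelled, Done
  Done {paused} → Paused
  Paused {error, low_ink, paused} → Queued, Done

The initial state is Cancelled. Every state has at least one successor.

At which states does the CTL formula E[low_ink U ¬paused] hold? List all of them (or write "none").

States satisfying low_ink: {Paused}.
States satisfying ¬paused: {Cancelled, Queued}.
States satisfying E[low_ink U ¬paused]: {Cancelled, Queued, Paused}.

{Cancelled, Queued, Paused}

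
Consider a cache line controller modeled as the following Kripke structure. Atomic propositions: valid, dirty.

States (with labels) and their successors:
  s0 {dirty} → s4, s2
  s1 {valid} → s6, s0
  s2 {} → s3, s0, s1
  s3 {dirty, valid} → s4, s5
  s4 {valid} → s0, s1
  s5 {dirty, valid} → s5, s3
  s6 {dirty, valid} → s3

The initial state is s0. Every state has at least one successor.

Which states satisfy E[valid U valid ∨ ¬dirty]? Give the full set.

States satisfying valid: {s1, s3, s4, s5, s6}.
States satisfying valid ∨ ¬dirty: {s1, s2, s3, s4, s5, s6}.
States satisfying E[valid U valid ∨ ¬dirty]: {s1, s2, s3, s4, s5, s6}.

{s1, s2, s3, s4, s5, s6}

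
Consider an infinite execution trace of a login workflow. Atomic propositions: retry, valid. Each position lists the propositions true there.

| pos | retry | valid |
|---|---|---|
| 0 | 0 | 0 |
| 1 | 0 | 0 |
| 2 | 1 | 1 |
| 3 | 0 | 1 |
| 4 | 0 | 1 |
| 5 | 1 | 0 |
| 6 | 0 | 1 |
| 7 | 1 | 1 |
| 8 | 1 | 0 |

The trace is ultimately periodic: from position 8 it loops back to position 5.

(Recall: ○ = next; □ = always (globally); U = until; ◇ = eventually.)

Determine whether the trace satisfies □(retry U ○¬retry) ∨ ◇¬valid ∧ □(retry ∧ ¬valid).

Violated

retry U ○¬retry must hold at every position from 0 onward. It fails at position 1, so □(retry U ○¬retry) is false.
At position 0: □(retry U ○¬retry) is false; ◇¬valid ∧ □(retry ∧ ¬valid) is false; so □(retry U ○¬retry) ∨ ◇¬valid ∧ □(retry ∧ ¬valid) is false.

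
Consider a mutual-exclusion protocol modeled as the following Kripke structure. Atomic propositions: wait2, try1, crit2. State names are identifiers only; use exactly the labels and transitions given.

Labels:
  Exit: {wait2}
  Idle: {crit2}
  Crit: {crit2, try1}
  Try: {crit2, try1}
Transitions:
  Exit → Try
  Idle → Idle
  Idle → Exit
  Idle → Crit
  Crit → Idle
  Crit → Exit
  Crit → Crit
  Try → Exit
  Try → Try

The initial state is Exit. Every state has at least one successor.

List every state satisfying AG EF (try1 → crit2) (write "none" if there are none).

States satisfying EF (try1 → crit2): {Exit, Idle, Crit, Try}.
States satisfying AG EF (try1 → crit2): {Exit, Idle, Crit, Try}.

{Exit, Idle, Crit, Try}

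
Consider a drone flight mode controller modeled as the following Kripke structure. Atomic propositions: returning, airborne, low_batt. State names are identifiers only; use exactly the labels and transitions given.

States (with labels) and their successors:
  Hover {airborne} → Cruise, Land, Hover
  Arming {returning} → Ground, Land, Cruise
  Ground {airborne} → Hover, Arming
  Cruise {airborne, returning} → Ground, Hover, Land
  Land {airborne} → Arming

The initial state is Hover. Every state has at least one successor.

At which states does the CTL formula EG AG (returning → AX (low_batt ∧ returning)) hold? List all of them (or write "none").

States satisfying AG (returning → AX (low_batt ∧ returning)): ∅.
States satisfying EG AG (returning → AX (low_batt ∧ returning)): ∅.

none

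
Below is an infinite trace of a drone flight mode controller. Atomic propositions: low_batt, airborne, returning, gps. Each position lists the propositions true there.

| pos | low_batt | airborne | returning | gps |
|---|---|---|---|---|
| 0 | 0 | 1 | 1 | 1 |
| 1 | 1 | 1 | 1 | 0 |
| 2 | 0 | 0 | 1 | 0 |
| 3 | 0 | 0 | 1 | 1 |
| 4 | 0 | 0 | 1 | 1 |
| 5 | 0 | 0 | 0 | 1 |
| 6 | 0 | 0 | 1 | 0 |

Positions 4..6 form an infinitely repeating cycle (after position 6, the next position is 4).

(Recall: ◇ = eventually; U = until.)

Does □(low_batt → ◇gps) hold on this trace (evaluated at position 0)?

Satisfied

low_batt → ◇gps holds at every position 0..6, and those are all positions ever visited, so □(low_batt → ◇gps) holds.
Positions where low_batt holds: 1.
Check ◇gps at each: 1→ok.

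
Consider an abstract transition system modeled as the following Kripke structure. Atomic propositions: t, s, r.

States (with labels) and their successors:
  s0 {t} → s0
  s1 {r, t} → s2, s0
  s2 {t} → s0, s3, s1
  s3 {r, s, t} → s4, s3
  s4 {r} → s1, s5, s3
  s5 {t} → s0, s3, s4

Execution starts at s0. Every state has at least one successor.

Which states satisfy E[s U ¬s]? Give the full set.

States satisfying s: {s3}.
States satisfying ¬s: {s0, s1, s2, s4, s5}.
States satisfying E[s U ¬s]: {s0, s1, s2, s3, s4, s5}.

{s0, s1, s2, s3, s4, s5}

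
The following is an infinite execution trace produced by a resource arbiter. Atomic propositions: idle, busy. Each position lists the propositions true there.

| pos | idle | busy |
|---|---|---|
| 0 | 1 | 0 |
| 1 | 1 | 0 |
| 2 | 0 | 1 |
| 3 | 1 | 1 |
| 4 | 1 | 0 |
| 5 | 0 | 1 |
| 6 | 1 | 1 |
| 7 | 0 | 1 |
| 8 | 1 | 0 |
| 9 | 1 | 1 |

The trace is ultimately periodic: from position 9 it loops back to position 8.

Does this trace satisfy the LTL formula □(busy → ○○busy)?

busy → ○○busy must hold at every position from 0 onward. It fails at position 2, so □(busy → ○○busy) is false.
Positions where busy holds: 2, 3, 5, 6, 7, 9.
Check ○○busy at each: 2→fails, 3→ok, 5→ok, 6→fails, 7→ok, 9→ok.

Does not hold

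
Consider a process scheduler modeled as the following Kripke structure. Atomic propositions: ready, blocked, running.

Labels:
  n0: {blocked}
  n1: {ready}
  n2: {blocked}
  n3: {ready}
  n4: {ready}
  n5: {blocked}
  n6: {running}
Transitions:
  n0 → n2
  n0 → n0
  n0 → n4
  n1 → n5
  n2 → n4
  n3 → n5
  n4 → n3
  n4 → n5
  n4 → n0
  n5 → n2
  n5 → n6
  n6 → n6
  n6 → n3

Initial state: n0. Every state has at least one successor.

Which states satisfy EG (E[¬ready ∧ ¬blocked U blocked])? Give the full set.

{n0}

States satisfying E[¬ready ∧ ¬blocked U blocked]: {n0, n2, n5}.
States satisfying EG (E[¬ready ∧ ¬blocked U blocked]): {n0}.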